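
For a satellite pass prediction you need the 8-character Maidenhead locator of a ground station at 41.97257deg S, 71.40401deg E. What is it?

ME58qa86

Offset from 180°W / 90°S: lon 251.40401°, lat 48.02743°.
Field: 251.40401/20 → 12 → M, 48.02743/10 → 4 → E; chars ME.
Square: 11.40401/2 → 5, 8.02743/1 → 8; chars 58.
Subsquare: 1.40401/0.0833333 → 16 → q, 0.02743/0.0416667 → 0 → a; chars qa.
Extended square: 0.07068/0.00833333 → 8, 0.02743/0.00416667 → 6; chars 86.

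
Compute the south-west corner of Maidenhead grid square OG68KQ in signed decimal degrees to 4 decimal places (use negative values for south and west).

Field O=14, G=6: +14·20° lon, +6·10° lat → SW at lon 100°, lat -30°.
Square 6, 8: +6·2° lon, +8·1° lat → SW at lon 112°, lat -22°.
Subsquare k=10, q=16: +10·0.0833333° lon, +16·0.0416667° lat → SW at lon 112.833°, lat -21.3333°.
latitude -21.3333, longitude 112.8333.

-21.3333, 112.8333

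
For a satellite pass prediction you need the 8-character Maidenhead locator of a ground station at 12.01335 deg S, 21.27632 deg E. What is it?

KH07px36

Shift to the Maidenhead origin (180°W, 90°S): lon 201.27632, lat 77.98665.
Field (20°×10°, letters A–R): lon ⌊201.27632/20⌋ = 10 → K; lat ⌊77.98665/10⌋ = 7 → H.
Square (2°×1°, digits 0–9): lon ⌊1.27632/2⌋ = 0; lat ⌊7.98665/1⌋ = 7.
Subsquare (5′×2.5′, letters a–x): lon ⌊1.27632/0.0833333⌋ = 15 → p; lat ⌊0.98665/0.0416667⌋ = 23 → x.
Extended square (30″×15″, digits 0–9): lon ⌊0.02632/0.00833333⌋ = 3; lat ⌊0.02832/0.00416667⌋ = 6.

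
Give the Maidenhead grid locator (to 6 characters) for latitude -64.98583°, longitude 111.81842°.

OC55va

Offset from 180°W / 90°S: lon 291.8184°, lat 25.0142°.
Field: 291.8184/20 → 14 → O, 25.0142/10 → 2 → C; chars OC.
Square: 11.8184/2 → 5, 5.0142/1 → 5; chars 55.
Subsquare: 1.8184/0.0833333 → 21 → v, 0.0142/0.0416667 → 0 → a; chars va.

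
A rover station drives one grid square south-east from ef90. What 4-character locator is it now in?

FE09

Longitude square 9; +1 → 10, wraps to 0, carry into field.
Longitude field E = 4; +1 → 5 = F.
Latitude square 0; −1 → -1, wraps to 9, carry into field.
Latitude field F = 5; −1 → 4 = E.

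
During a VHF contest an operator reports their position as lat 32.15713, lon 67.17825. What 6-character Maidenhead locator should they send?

Add 180° to longitude and 90° to latitude: 247.1782, 122.1571.
Field: lon ⌊247.1782/20⌋ = 12 → M; lat ⌊122.1571/10⌋ = 12 → M.
Square: lon ⌊7.1782/2⌋ = 3; lat ⌊2.1571/1⌋ = 2.
Subsquare: lon ⌊1.1782/0.0833333⌋ = 14 → o; lat ⌊0.1571/0.0416667⌋ = 3 → d.

MM32od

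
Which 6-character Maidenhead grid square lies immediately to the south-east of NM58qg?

NM58rf

Longitude subsquare q = 16; +1 → 17 = r.
Latitude subsquare g = 6; −1 → 5 = f.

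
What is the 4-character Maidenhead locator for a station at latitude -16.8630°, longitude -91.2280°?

Add 180° to longitude and 90° to latitude: 88.77, 73.14.
Field: lon ⌊88.77/20⌋ = 4 → E; lat ⌊73.14/10⌋ = 7 → H.
Square: lon ⌊8.77/2⌋ = 4; lat ⌊3.14/1⌋ = 3.

EH43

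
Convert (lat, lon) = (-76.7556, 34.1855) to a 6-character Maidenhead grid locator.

KB73cf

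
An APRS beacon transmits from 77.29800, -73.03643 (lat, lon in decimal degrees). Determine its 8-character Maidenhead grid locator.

Add 180° to longitude and 90° to latitude: 106.96357, 167.29800.
Field: 106.96357/20 → 5 → F, 167.29800/10 → 16 → Q; chars FQ.
Square: 6.96357/2 → 3, 7.29800/1 → 7; chars 37.
Subsquare: 0.96357/0.0833333 → 11 → l, 0.29800/0.0416667 → 7 → h; chars lh.
Extended square: 0.04690/0.00833333 → 5, 0.00633/0.00416667 → 1; chars 51.

FQ37lh51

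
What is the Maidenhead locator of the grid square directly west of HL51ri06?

Longitude extended square 0; −1 → -1, wraps to 9, carry into subsquare.
Longitude subsquare r = 17; −1 → 16 = q.
The latitude characters are unchanged.

HL51qi96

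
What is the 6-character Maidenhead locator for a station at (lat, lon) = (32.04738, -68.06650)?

FM52xb

Add 180° to longitude and 90° to latitude: 111.9335, 122.0474.
Field (20°×10°, letters A–R): 111.9335/20 → 5 → F, 122.0474/10 → 12 → M; chars FM.
Square (2°×1°, digits 0–9): 11.9335/2 → 5, 2.0474/1 → 2; chars 52.
Subsquare (5′×2.5′, letters a–x): 1.9335/0.0833333 → 23 → x, 0.0474/0.0416667 → 1 → b; chars xb.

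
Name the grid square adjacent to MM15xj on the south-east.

MM25ai

Longitude subsquare x = 23; +1 → 24, wraps to 0 = a, carry into square.
Longitude square 1; +1 → 2.
Latitude subsquare j = 9; −1 → 8 = i.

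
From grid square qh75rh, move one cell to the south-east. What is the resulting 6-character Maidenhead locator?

QH75sg

Longitude subsquare r = 17; +1 → 18 = s.
Latitude subsquare h = 7; −1 → 6 = g.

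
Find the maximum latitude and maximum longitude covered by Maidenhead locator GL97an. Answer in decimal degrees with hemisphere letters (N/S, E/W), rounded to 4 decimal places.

Field G=6, L=11: +6·20° lon, +11·10° lat → SW at lon -60°, lat 20°.
Square 9, 7: +9·2° lon, +7·1° lat → SW at lon -42°, lat 27°.
Subsquare a=0, n=13: +0·0.0833333° lon, +13·0.0416667° lat → SW at lon -42°, lat 27.5417°.
Cell spans 0.0833333° lon × 0.0416667° lat. NE corner is SW corner plus one full cell.
latitude 27.5833° N, longitude 41.9167° W.

27.5833° N, 41.9167° W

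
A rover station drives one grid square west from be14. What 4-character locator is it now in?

Longitude square 1; −1 → 0.
The latitude characters are unchanged.

BE04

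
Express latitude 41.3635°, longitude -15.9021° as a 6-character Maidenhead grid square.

IN21bi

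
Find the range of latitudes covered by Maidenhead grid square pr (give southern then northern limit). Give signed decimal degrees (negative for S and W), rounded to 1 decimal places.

80.0, 90.0

Field P=15, R=17: +15·20° lon, +17·10° lat → SW at lon 120°, lat 80°.
Cell spans 20° lon × 10° lat.
south 80.0, north 90.0.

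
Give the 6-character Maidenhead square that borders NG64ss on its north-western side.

Longitude subsquare s = 18; −1 → 17 = r.
Latitude subsquare s = 18; +1 → 19 = t.

NG64rt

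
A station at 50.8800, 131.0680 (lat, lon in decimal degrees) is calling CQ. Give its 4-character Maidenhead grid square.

PO50

Offset from 180°W / 90°S: lon 311.07°, lat 140.88°.
Field: lon ⌊311.07/20⌋ = 15 → P; lat ⌊140.88/10⌋ = 14 → O.
Square: lon ⌊11.07/2⌋ = 5; lat ⌊0.88/1⌋ = 0.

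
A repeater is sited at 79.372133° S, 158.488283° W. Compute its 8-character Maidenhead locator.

Offset from 180°W / 90°S: lon 21.51172°, lat 10.62787°.
Field: 21.51172/20 → 1 → B, 10.62787/10 → 1 → B; chars BB.
Square: 1.51172/2 → 0, 0.62787/1 → 0; chars 00.
Subsquare: 1.51172/0.0833333 → 18 → s, 0.62787/0.0416667 → 15 → p; chars sp.
Extended square: 0.01172/0.00833333 → 1, 0.00287/0.00416667 → 0; chars 10.

BB00sp10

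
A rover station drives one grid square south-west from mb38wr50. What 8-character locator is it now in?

Longitude extended square 5; −1 → 4.
Latitude extended square 0; −1 → -1, wraps to 9, carry into subsquare.
Latitude subsquare r = 17; −1 → 16 = q.

MB38wq49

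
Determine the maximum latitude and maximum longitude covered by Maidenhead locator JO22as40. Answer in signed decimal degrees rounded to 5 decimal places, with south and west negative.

Field J=9, O=14: +9·20° lon, +14·10° lat → SW at lon 0°, lat 50°.
Square 2, 2: +2·2° lon, +2·1° lat → SW at lon 4°, lat 52°.
Subsquare a=0, s=18: +0·0.0833333° lon, +18·0.0416667° lat → SW at lon 4°, lat 52.75°.
Extended square 4, 0: +4·0.00833333° lon, +0·0.00416667° lat → SW at lon 4.03333°, lat 52.75°.
Cell spans 0.00833333° lon × 0.00416667° lat. NE corner is SW corner plus one full cell.
latitude 52.75417, longitude 4.04167.

52.75417, 4.04167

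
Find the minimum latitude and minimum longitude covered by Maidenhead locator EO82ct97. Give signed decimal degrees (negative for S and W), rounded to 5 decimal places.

52.82083, -83.75833

Field E=4, O=14: +4·20° lon, +14·10° lat → SW at lon -100°, lat 50°.
Square 8, 2: +8·2° lon, +2·1° lat → SW at lon -84°, lat 52°.
Subsquare c=2, t=19: +2·0.0833333° lon, +19·0.0416667° lat → SW at lon -83.8333°, lat 52.7917°.
Extended square 9, 7: +9·0.00833333° lon, +7·0.00416667° lat → SW at lon -83.7583°, lat 52.8208°.
latitude 52.82083, longitude -83.75833.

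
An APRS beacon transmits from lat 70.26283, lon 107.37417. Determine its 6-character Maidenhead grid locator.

OQ30qg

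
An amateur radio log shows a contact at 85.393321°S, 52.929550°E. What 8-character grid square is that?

LA64lo15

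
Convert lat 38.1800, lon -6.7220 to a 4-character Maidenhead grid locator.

Shift to the Maidenhead origin (180°W, 90°S): lon 173.28, lat 128.18.
Field: lon ⌊173.28/20⌋ = 8 → I; lat ⌊128.18/10⌋ = 12 → M.
Square: lon ⌊13.28/2⌋ = 6; lat ⌊8.18/1⌋ = 8.

IM68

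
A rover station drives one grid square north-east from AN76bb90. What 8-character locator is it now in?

AN76cb01

Longitude extended square 9; +1 → 10, wraps to 0, carry into subsquare.
Longitude subsquare b = 1; +1 → 2 = c.
Latitude extended square 0; +1 → 1.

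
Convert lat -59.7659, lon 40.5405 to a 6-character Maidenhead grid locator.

LD00gf

Offset from 180°W / 90°S: lon 220.5405°, lat 30.2341°.
Field: 220.5405/20 → 11 → L, 30.2341/10 → 3 → D; chars LD.
Square: 0.5405/2 → 0, 0.2341/1 → 0; chars 00.
Subsquare: 0.5405/0.0833333 → 6 → g, 0.2341/0.0416667 → 5 → f; chars gf.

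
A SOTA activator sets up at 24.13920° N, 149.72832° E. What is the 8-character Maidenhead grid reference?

QL44ud73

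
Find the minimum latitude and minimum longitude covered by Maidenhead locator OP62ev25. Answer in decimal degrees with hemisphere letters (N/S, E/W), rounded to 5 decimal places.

62.89583° N, 112.35000° E

Field O=14, P=15: +14·20° lon, +15·10° lat → SW at lon 100°, lat 60°.
Square 6, 2: +6·2° lon, +2·1° lat → SW at lon 112°, lat 62°.
Subsquare e=4, v=21: +4·0.0833333° lon, +21·0.0416667° lat → SW at lon 112.333°, lat 62.875°.
Extended square 2, 5: +2·0.00833333° lon, +5·0.00416667° lat → SW at lon 112.35°, lat 62.8958°.
latitude 62.89583° N, longitude 112.35000° E.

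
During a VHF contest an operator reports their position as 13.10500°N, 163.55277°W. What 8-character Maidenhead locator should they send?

Add 180° to longitude and 90° to latitude: 16.44723, 103.10500.
Field: 16.44723/20 → 0 → A, 103.10500/10 → 10 → K; chars AK.
Square: 16.44723/2 → 8, 3.10500/1 → 3; chars 83.
Subsquare: 0.44723/0.0833333 → 5 → f, 0.10500/0.0416667 → 2 → c; chars fc.
Extended square: 0.03056/0.00833333 → 3, 0.02167/0.00416667 → 5; chars 35.

AK83fc35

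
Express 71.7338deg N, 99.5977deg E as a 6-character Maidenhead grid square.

NQ91tr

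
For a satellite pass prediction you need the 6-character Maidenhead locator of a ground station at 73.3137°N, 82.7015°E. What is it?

NQ13ih

Shift to the Maidenhead origin (180°W, 90°S): lon 262.7015, lat 163.3137.
Field: 262.7015/20 → 13 → N, 163.3137/10 → 16 → Q; chars NQ.
Square: 2.7015/2 → 1, 3.3137/1 → 3; chars 13.
Subsquare: 0.7015/0.0833333 → 8 → i, 0.3137/0.0416667 → 7 → h; chars ih.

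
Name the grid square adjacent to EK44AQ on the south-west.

Longitude subsquare a = 0; −1 → -1, wraps to 23 = x, carry into square.
Longitude square 4; −1 → 3.
Latitude subsquare q = 16; −1 → 15 = p.

EK34xp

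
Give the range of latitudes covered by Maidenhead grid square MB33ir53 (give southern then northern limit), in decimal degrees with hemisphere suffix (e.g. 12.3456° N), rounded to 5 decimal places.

76.27917° S, 76.27500° S

Field M=12, B=1: +12·20° lon, +1·10° lat → SW at lon 60°, lat -80°.
Square 3, 3: +3·2° lon, +3·1° lat → SW at lon 66°, lat -77°.
Subsquare i=8, r=17: +8·0.0833333° lon, +17·0.0416667° lat → SW at lon 66.6667°, lat -76.2917°.
Extended square 5, 3: +5·0.00833333° lon, +3·0.00416667° lat → SW at lon 66.7083°, lat -76.2792°.
Cell spans 0.00833333° lon × 0.00416667° lat.
south 76.27917° S, north 76.27500° S.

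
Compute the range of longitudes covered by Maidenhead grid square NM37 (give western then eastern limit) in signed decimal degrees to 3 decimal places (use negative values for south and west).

Field N=13, M=12: +13·20° lon, +12·10° lat → SW at lon 80°, lat 30°.
Square 3, 7: +3·2° lon, +7·1° lat → SW at lon 86°, lat 37°.
Cell spans 2° lon × 1° lat.
west 86.000, east 88.000.

86.000, 88.000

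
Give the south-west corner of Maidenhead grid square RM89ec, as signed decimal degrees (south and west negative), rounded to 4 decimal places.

39.0833, 176.3333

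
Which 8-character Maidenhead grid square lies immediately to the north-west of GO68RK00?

GO68qk91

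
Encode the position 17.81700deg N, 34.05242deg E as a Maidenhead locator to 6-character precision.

KK77at

Add 180° to longitude and 90° to latitude: 214.0524, 107.8170.
Field (20°×10°, letters A–R): 214.0524/20 → 10 → K, 107.8170/10 → 10 → K; chars KK.
Square (2°×1°, digits 0–9): 14.0524/2 → 7, 7.8170/1 → 7; chars 77.
Subsquare (5′×2.5′, letters a–x): 0.0524/0.0833333 → 0 → a, 0.8170/0.0416667 → 19 → t; chars at.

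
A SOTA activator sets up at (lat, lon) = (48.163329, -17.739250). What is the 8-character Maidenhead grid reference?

IN18dd19

Shift to the Maidenhead origin (180°W, 90°S): lon 162.26075, lat 138.16333.
Field: lon ⌊162.26075/20⌋ = 8 → I; lat ⌊138.16333/10⌋ = 13 → N.
Square: lon ⌊2.26075/2⌋ = 1; lat ⌊8.16333/1⌋ = 8.
Subsquare: lon ⌊0.26075/0.0833333⌋ = 3 → d; lat ⌊0.16333/0.0416667⌋ = 3 → d.
Extended square: lon ⌊0.01075/0.00833333⌋ = 1; lat ⌊0.03833/0.00416667⌋ = 9.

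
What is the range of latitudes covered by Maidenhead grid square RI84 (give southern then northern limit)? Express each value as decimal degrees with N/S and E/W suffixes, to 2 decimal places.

6.00° S, 5.00° S

Field R=17, I=8: +17·20° lon, +8·10° lat → SW at lon 160°, lat -10°.
Square 8, 4: +8·2° lon, +4·1° lat → SW at lon 176°, lat -6°.
Cell spans 2° lon × 1° lat.
south 6.00° S, north 5.00° S.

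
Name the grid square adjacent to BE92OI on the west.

BE92ni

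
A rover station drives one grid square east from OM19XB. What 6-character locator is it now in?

Longitude subsquare x = 23; +1 → 24, wraps to 0 = a, carry into square.
Longitude square 1; +1 → 2.
The latitude characters are unchanged.

OM29ab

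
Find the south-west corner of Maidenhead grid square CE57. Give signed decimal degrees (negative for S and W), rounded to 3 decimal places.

-43.000, -130.000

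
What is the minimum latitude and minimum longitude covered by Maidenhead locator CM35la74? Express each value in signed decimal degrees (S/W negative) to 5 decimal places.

Field C=2, M=12: +2·20° lon, +12·10° lat → SW at lon -140°, lat 30°.
Square 3, 5: +3·2° lon, +5·1° lat → SW at lon -134°, lat 35°.
Subsquare l=11, a=0: +11·0.0833333° lon, +0·0.0416667° lat → SW at lon -133.083°, lat 35°.
Extended square 7, 4: +7·0.00833333° lon, +4·0.00416667° lat → SW at lon -133.025°, lat 35.0167°.
latitude 35.01667, longitude -133.02500.

35.01667, -133.02500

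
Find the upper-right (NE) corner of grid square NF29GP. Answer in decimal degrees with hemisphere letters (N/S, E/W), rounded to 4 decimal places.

30.3333° S, 84.5833° E

Field N=13, F=5: +13·20° lon, +5·10° lat → SW at lon 80°, lat -40°.
Square 2, 9: +2·2° lon, +9·1° lat → SW at lon 84°, lat -31°.
Subsquare g=6, p=15: +6·0.0833333° lon, +15·0.0416667° lat → SW at lon 84.5°, lat -30.375°.
Cell spans 0.0833333° lon × 0.0416667° lat. NE corner is SW corner plus one full cell.
latitude 30.3333° S, longitude 84.5833° E.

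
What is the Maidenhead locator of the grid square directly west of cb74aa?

CB64xa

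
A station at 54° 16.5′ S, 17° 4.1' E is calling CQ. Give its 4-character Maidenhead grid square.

Shift to the Maidenhead origin (180°W, 90°S): lon 197.07, lat 35.73.
Field: 197.07/20 → 9 → J, 35.73/10 → 3 → D; chars JD.
Square: 17.07/2 → 8, 5.73/1 → 5; chars 85.

JD85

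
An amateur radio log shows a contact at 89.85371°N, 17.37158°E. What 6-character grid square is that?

JR89qu

Add 180° to longitude and 90° to latitude: 197.3716, 179.8537.
Field: lon ⌊197.3716/20⌋ = 9 → J; lat ⌊179.8537/10⌋ = 17 → R.
Square: lon ⌊17.3716/2⌋ = 8; lat ⌊9.8537/1⌋ = 9.
Subsquare: lon ⌊1.3716/0.0833333⌋ = 16 → q; lat ⌊0.8537/0.0416667⌋ = 20 → u.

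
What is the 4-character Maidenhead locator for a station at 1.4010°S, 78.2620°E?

Offset from 180°W / 90°S: lon 258.26°, lat 88.60°.
Field: 258.26/20 → 12 → M, 88.60/10 → 8 → I; chars MI.
Square: 18.26/2 → 9, 8.60/1 → 8; chars 98.

MI98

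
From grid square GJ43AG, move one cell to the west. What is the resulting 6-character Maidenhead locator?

Longitude subsquare a = 0; −1 → -1, wraps to 23 = x, carry into square.
Longitude square 4; −1 → 3.
The latitude characters are unchanged.

GJ33xg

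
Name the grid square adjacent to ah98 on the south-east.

BH07

Longitude square 9; +1 → 10, wraps to 0, carry into field.
Longitude field A = 0; +1 → 1 = B.
Latitude square 8; −1 → 7.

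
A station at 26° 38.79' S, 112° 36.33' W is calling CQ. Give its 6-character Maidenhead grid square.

DG33qi

Offset from 180°W / 90°S: lon 67.3945°, lat 63.3535°.
Field: lon ⌊67.3945/20⌋ = 3 → D; lat ⌊63.3535/10⌋ = 6 → G.
Square: lon ⌊7.3945/2⌋ = 3; lat ⌊3.3535/1⌋ = 3.
Subsquare: lon ⌊1.3945/0.0833333⌋ = 16 → q; lat ⌊0.3535/0.0416667⌋ = 8 → i.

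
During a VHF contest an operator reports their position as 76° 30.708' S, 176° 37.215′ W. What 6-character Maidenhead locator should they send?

Add 180° to longitude and 90° to latitude: 3.3798, 13.4882.
Field: lon ⌊3.3798/20⌋ = 0 → A; lat ⌊13.4882/10⌋ = 1 → B.
Square: lon ⌊3.3798/2⌋ = 1; lat ⌊3.4882/1⌋ = 3.
Subsquare: lon ⌊1.3798/0.0833333⌋ = 16 → q; lat ⌊0.4882/0.0416667⌋ = 11 → l.

AB13ql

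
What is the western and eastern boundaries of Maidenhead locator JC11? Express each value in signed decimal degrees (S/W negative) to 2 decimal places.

Field J=9, C=2: +9·20° lon, +2·10° lat → SW at lon 0°, lat -70°.
Square 1, 1: +1·2° lon, +1·1° lat → SW at lon 2°, lat -69°.
Cell spans 2° lon × 1° lat.
west 2.00, east 4.00.

2.00, 4.00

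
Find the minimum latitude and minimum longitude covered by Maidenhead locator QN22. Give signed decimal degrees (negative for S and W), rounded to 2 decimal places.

Field Q=16, N=13: +16·20° lon, +13·10° lat → SW at lon 140°, lat 40°.
Square 2, 2: +2·2° lon, +2·1° lat → SW at lon 144°, lat 42°.
latitude 42.00, longitude 144.00.

42.00, 144.00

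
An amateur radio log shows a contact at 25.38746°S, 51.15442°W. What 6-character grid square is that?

GG44ko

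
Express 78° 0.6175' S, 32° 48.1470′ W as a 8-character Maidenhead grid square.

HB31ox37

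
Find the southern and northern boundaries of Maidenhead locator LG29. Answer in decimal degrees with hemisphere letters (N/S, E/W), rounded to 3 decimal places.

Field L=11, G=6: +11·20° lon, +6·10° lat → SW at lon 40°, lat -30°.
Square 2, 9: +2·2° lon, +9·1° lat → SW at lon 44°, lat -21°.
Cell spans 2° lon × 1° lat.
south 21.000° S, north 20.000° S.

21.000° S, 20.000° S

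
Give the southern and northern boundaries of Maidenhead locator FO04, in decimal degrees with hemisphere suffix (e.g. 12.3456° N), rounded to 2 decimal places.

54.00° N, 55.00° N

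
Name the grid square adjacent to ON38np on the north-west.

Longitude subsquare n = 13; −1 → 12 = m.
Latitude subsquare p = 15; +1 → 16 = q.

ON38mq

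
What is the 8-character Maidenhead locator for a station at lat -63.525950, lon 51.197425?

Offset from 180°W / 90°S: lon 231.19743°, lat 26.47405°.
Field: 231.19743/20 → 11 → L, 26.47405/10 → 2 → C; chars LC.
Square: 11.19743/2 → 5, 6.47405/1 → 6; chars 56.
Subsquare: 1.19743/0.0833333 → 14 → o, 0.47405/0.0416667 → 11 → l; chars ol.
Extended square: 0.03076/0.00833333 → 3, 0.01572/0.00416667 → 3; chars 33.

LC56ol33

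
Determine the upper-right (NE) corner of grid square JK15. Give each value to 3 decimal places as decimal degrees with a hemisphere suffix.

Field J=9, K=10: +9·20° lon, +10·10° lat → SW at lon 0°, lat 10°.
Square 1, 5: +1·2° lon, +5·1° lat → SW at lon 2°, lat 15°.
Cell spans 2° lon × 1° lat. NE corner is SW corner plus one full cell.
latitude 16.000° N, longitude 4.000° E.

16.000° N, 4.000° E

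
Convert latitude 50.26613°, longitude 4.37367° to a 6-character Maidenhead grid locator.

JO20eg

Offset from 180°W / 90°S: lon 184.3737°, lat 140.2661°.
Field: lon ⌊184.3737/20⌋ = 9 → J; lat ⌊140.2661/10⌋ = 14 → O.
Square: lon ⌊4.3737/2⌋ = 2; lat ⌊0.2661/1⌋ = 0.
Subsquare: lon ⌊0.3737/0.0833333⌋ = 4 → e; lat ⌊0.2661/0.0416667⌋ = 6 → g.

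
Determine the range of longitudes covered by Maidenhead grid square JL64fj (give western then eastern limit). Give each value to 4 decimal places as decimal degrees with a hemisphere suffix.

Field J=9, L=11: +9·20° lon, +11·10° lat → SW at lon 0°, lat 20°.
Square 6, 4: +6·2° lon, +4·1° lat → SW at lon 12°, lat 24°.
Subsquare f=5, j=9: +5·0.0833333° lon, +9·0.0416667° lat → SW at lon 12.4167°, lat 24.375°.
Cell spans 0.0833333° lon × 0.0416667° lat.
west 12.4167° E, east 12.5000° E.

12.4167° E, 12.5000° E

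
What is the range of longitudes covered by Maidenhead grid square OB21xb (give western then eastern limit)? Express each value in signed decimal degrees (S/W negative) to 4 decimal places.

Field O=14, B=1: +14·20° lon, +1·10° lat → SW at lon 100°, lat -80°.
Square 2, 1: +2·2° lon, +1·1° lat → SW at lon 104°, lat -79°.
Subsquare x=23, b=1: +23·0.0833333° lon, +1·0.0416667° lat → SW at lon 105.917°, lat -78.9583°.
Cell spans 0.0833333° lon × 0.0416667° lat.
west 105.9167, east 106.0000.

105.9167, 106.0000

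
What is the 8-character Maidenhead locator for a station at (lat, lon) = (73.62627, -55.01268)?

Add 180° to longitude and 90° to latitude: 124.98732, 163.62627.
Field: lon ⌊124.98732/20⌋ = 6 → G; lat ⌊163.62627/10⌋ = 16 → Q.
Square: lon ⌊4.98732/2⌋ = 2; lat ⌊3.62627/1⌋ = 3.
Subsquare: lon ⌊0.98732/0.0833333⌋ = 11 → l; lat ⌊0.62627/0.0416667⌋ = 15 → p.
Extended square: lon ⌊0.07065/0.00833333⌋ = 8; lat ⌊0.00127/0.00416667⌋ = 0.

GQ23lp80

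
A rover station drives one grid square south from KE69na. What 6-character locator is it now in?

Latitude subsquare a = 0; −1 → -1, wraps to 23 = x, carry into square.
Latitude square 9; −1 → 8.
The longitude characters are unchanged.

KE68nx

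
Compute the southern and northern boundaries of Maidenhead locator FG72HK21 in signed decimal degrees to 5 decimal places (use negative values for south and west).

-27.57917, -27.57500

Field F=5, G=6: +5·20° lon, +6·10° lat → SW at lon -80°, lat -30°.
Square 7, 2: +7·2° lon, +2·1° lat → SW at lon -66°, lat -28°.
Subsquare h=7, k=10: +7·0.0833333° lon, +10·0.0416667° lat → SW at lon -65.4167°, lat -27.5833°.
Extended square 2, 1: +2·0.00833333° lon, +1·0.00416667° lat → SW at lon -65.4°, lat -27.5792°.
Cell spans 0.00833333° lon × 0.00416667° lat.
south -27.57917, north -27.57500.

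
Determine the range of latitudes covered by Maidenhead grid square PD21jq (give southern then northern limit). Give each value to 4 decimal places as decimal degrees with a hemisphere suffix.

58.3333° S, 58.2917° S

Field P=15, D=3: +15·20° lon, +3·10° lat → SW at lon 120°, lat -60°.
Square 2, 1: +2·2° lon, +1·1° lat → SW at lon 124°, lat -59°.
Subsquare j=9, q=16: +9·0.0833333° lon, +16·0.0416667° lat → SW at lon 124.75°, lat -58.3333°.
Cell spans 0.0833333° lon × 0.0416667° lat.
south 58.3333° S, north 58.2917° S.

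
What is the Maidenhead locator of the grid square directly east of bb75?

Longitude square 7; +1 → 8.
The latitude characters are unchanged.

BB85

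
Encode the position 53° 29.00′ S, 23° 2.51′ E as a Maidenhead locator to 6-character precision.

KD16mm

Offset from 180°W / 90°S: lon 203.0418°, lat 36.5167°.
Field (20°×10°, letters A–R): lon ⌊203.0418/20⌋ = 10 → K; lat ⌊36.5167/10⌋ = 3 → D.
Square (2°×1°, digits 0–9): lon ⌊3.0418/2⌋ = 1; lat ⌊6.5167/1⌋ = 6.
Subsquare (5′×2.5′, letters a–x): lon ⌊1.0418/0.0833333⌋ = 12 → m; lat ⌊0.5167/0.0416667⌋ = 12 → m.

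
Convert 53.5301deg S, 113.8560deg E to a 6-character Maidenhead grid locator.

OD66wl

Offset from 180°W / 90°S: lon 293.8560°, lat 36.4699°.
Field (20°×10°, letters A–R): 293.8560/20 → 14 → O, 36.4699/10 → 3 → D; chars OD.
Square (2°×1°, digits 0–9): 13.8560/2 → 6, 6.4699/1 → 6; chars 66.
Subsquare (5′×2.5′, letters a–x): 1.8560/0.0833333 → 22 → w, 0.4699/0.0416667 → 11 → l; chars wl.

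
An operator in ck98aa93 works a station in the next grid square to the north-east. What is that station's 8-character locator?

CK98ba04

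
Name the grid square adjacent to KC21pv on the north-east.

Longitude subsquare p = 15; +1 → 16 = q.
Latitude subsquare v = 21; +1 → 22 = w.

KC21qw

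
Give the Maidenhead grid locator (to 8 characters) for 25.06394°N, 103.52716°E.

OL15sb35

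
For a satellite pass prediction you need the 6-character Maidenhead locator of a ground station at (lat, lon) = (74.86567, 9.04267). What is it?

Offset from 180°W / 90°S: lon 189.0427°, lat 164.8657°.
Field: lon ⌊189.0427/20⌋ = 9 → J; lat ⌊164.8657/10⌋ = 16 → Q.
Square: lon ⌊9.0427/2⌋ = 4; lat ⌊4.8657/1⌋ = 4.
Subsquare: lon ⌊1.0427/0.0833333⌋ = 12 → m; lat ⌊0.8657/0.0416667⌋ = 20 → u.

JQ44mu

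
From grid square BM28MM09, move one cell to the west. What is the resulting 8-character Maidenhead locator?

Longitude extended square 0; −1 → -1, wraps to 9, carry into subsquare.
Longitude subsquare m = 12; −1 → 11 = l.
The latitude characters are unchanged.

BM28lm99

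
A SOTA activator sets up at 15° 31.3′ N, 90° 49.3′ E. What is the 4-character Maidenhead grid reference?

Add 180° to longitude and 90° to latitude: 270.82, 105.52.
Field: 270.82/20 → 13 → N, 105.52/10 → 10 → K; chars NK.
Square: 10.82/2 → 5, 5.52/1 → 5; chars 55.

NK55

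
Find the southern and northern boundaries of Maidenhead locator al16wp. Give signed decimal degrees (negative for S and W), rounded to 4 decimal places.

26.6250, 26.6667

Field A=0, L=11: +0·20° lon, +11·10° lat → SW at lon -180°, lat 20°.
Square 1, 6: +1·2° lon, +6·1° lat → SW at lon -178°, lat 26°.
Subsquare w=22, p=15: +22·0.0833333° lon, +15·0.0416667° lat → SW at lon -176.167°, lat 26.625°.
Cell spans 0.0833333° lon × 0.0416667° lat.
south 26.6250, north 26.6667.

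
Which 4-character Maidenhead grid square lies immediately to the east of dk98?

Longitude square 9; +1 → 10, wraps to 0, carry into field.
Longitude field D = 3; +1 → 4 = E.
The latitude characters are unchanged.

EK08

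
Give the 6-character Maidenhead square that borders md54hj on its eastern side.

Longitude subsquare h = 7; +1 → 8 = i.
The latitude characters are unchanged.

MD54ij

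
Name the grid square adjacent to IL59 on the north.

IM50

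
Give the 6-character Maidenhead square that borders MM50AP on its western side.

MM40xp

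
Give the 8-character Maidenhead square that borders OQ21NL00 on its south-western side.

Longitude extended square 0; −1 → -1, wraps to 9, carry into subsquare.
Longitude subsquare n = 13; −1 → 12 = m.
Latitude extended square 0; −1 → -1, wraps to 9, carry into subsquare.
Latitude subsquare l = 11; −1 → 10 = k.

OQ21mk99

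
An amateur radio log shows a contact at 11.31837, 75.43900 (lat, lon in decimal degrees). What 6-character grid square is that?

MK71rh

Shift to the Maidenhead origin (180°W, 90°S): lon 255.4390, lat 101.3184.
Field: lon ⌊255.4390/20⌋ = 12 → M; lat ⌊101.3184/10⌋ = 10 → K.
Square: lon ⌊15.4390/2⌋ = 7; lat ⌊1.3184/1⌋ = 1.
Subsquare: lon ⌊1.4390/0.0833333⌋ = 17 → r; lat ⌊0.3184/0.0416667⌋ = 7 → h.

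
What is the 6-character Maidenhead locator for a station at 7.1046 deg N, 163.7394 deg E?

RJ17uc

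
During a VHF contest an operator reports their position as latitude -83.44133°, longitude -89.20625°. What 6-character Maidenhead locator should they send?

Offset from 180°W / 90°S: lon 90.7938°, lat 6.5587°.
Field: 90.7938/20 → 4 → E, 6.5587/10 → 0 → A; chars EA.
Square: 10.7938/2 → 5, 6.5587/1 → 6; chars 56.
Subsquare: 0.7938/0.0833333 → 9 → j, 0.5587/0.0416667 → 13 → n; chars jn.

EA56jn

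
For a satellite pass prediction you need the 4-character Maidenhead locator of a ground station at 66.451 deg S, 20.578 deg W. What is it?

HC93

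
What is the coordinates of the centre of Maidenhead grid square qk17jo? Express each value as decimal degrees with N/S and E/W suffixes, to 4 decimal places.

Field Q=16, K=10: +16·20° lon, +10·10° lat → SW at lon 140°, lat 10°.
Square 1, 7: +1·2° lon, +7·1° lat → SW at lon 142°, lat 17°.
Subsquare j=9, o=14: +9·0.0833333° lon, +14·0.0416667° lat → SW at lon 142.75°, lat 17.5833°.
Cell spans 0.0833333° lon × 0.0416667° lat. Centre is SW corner plus half of each.
latitude 17.6042° N, longitude 142.7917° E.

17.6042° N, 142.7917° E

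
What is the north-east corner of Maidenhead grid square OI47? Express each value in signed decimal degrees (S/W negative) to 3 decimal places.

Field O=14, I=8: +14·20° lon, +8·10° lat → SW at lon 100°, lat -10°.
Square 4, 7: +4·2° lon, +7·1° lat → SW at lon 108°, lat -3°.
Cell spans 2° lon × 1° lat. NE corner is SW corner plus one full cell.
latitude -2.000, longitude 110.000.

-2.000, 110.000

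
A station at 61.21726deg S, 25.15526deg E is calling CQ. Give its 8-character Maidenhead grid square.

Add 180° to longitude and 90° to latitude: 205.15526, 28.78274.
Field: 205.15526/20 → 10 → K, 28.78274/10 → 2 → C; chars KC.
Square: 5.15526/2 → 2, 8.78274/1 → 8; chars 28.
Subsquare: 1.15526/0.0833333 → 13 → n, 0.78274/0.0416667 → 18 → s; chars ns.
Extended square: 0.07193/0.00833333 → 8, 0.03274/0.00416667 → 7; chars 87.

KC28ns87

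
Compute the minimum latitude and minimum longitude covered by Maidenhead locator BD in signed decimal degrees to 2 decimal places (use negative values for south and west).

-60.00, -160.00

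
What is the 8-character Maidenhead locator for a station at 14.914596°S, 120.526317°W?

Offset from 180°W / 90°S: lon 59.47368°, lat 75.08540°.
Field (20°×10°, letters A–R): lon ⌊59.47368/20⌋ = 2 → C; lat ⌊75.08540/10⌋ = 7 → H.
Square (2°×1°, digits 0–9): lon ⌊19.47368/2⌋ = 9; lat ⌊5.08540/1⌋ = 5.
Subsquare (5′×2.5′, letters a–x): lon ⌊1.47368/0.0833333⌋ = 17 → r; lat ⌊0.08540/0.0416667⌋ = 2 → c.
Extended square (30″×15″, digits 0–9): lon ⌊0.05702/0.00833333⌋ = 6; lat ⌊0.00207/0.00416667⌋ = 0.

CH95rc60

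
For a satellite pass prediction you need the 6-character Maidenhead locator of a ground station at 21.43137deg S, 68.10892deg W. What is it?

FG58wn

Add 180° to longitude and 90° to latitude: 111.8911, 68.5686.
Field (20°×10°, letters A–R): lon ⌊111.8911/20⌋ = 5 → F; lat ⌊68.5686/10⌋ = 6 → G.
Square (2°×1°, digits 0–9): lon ⌊11.8911/2⌋ = 5; lat ⌊8.5686/1⌋ = 8.
Subsquare (5′×2.5′, letters a–x): lon ⌊1.8911/0.0833333⌋ = 22 → w; lat ⌊0.5686/0.0416667⌋ = 13 → n.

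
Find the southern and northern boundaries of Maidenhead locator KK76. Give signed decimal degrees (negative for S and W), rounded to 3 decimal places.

Field K=10, K=10: +10·20° lon, +10·10° lat → SW at lon 20°, lat 10°.
Square 7, 6: +7·2° lon, +6·1° lat → SW at lon 34°, lat 16°.
Cell spans 2° lon × 1° lat.
south 16.000, north 17.000.

16.000, 17.000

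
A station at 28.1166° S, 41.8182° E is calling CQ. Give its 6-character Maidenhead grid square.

Offset from 180°W / 90°S: lon 221.8182°, lat 61.8834°.
Field (20°×10°, letters A–R): 221.8182/20 → 11 → L, 61.8834/10 → 6 → G; chars LG.
Square (2°×1°, digits 0–9): 1.8182/2 → 0, 1.8834/1 → 1; chars 01.
Subsquare (5′×2.5′, letters a–x): 1.8182/0.0833333 → 21 → v, 0.8834/0.0416667 → 21 → v; chars vv.

LG01vv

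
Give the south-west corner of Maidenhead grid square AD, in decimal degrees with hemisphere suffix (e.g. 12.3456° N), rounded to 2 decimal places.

60.00° S, 180.00° W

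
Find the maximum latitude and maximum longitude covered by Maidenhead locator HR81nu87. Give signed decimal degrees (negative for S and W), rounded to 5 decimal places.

81.86667, -22.84167

Field H=7, R=17: +7·20° lon, +17·10° lat → SW at lon -40°, lat 80°.
Square 8, 1: +8·2° lon, +1·1° lat → SW at lon -24°, lat 81°.
Subsquare n=13, u=20: +13·0.0833333° lon, +20·0.0416667° lat → SW at lon -22.9167°, lat 81.8333°.
Extended square 8, 7: +8·0.00833333° lon, +7·0.00416667° lat → SW at lon -22.85°, lat 81.8625°.
Cell spans 0.00833333° lon × 0.00416667° lat. NE corner is SW corner plus one full cell.
latitude 81.86667, longitude -22.84167.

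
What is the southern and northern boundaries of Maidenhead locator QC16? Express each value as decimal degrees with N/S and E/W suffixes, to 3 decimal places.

64.000° S, 63.000° S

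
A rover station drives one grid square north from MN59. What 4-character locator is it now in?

MO50

Latitude square 9; +1 → 10, wraps to 0, carry into field.
Latitude field N = 13; +1 → 14 = O.
The longitude characters are unchanged.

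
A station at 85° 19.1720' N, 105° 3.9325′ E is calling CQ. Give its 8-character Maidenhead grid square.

OR25mh76

Offset from 180°W / 90°S: lon 285.06554°, lat 175.31953°.
Field: 285.06554/20 → 14 → O, 175.31953/10 → 17 → R; chars OR.
Square: 5.06554/2 → 2, 5.31953/1 → 5; chars 25.
Subsquare: 1.06554/0.0833333 → 12 → m, 0.31953/0.0416667 → 7 → h; chars mh.
Extended square: 0.06554/0.00833333 → 7, 0.02787/0.00416667 → 6; chars 76.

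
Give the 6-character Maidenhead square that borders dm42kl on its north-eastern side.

DM42lm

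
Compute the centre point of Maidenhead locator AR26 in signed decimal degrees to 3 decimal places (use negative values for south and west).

Field A=0, R=17: +0·20° lon, +17·10° lat → SW at lon -180°, lat 80°.
Square 2, 6: +2·2° lon, +6·1° lat → SW at lon -176°, lat 86°.
Cell spans 2° lon × 1° lat. Centre is SW corner plus half of each.
latitude 86.500, longitude -175.000.

86.500, -175.000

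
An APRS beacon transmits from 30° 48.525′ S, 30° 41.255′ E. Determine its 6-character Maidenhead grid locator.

KF59ie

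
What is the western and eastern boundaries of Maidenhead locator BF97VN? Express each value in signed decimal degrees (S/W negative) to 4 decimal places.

-140.2500, -140.1667

Field B=1, F=5: +1·20° lon, +5·10° lat → SW at lon -160°, lat -40°.
Square 9, 7: +9·2° lon, +7·1° lat → SW at lon -142°, lat -33°.
Subsquare v=21, n=13: +21·0.0833333° lon, +13·0.0416667° lat → SW at lon -140.25°, lat -32.4583°.
Cell spans 0.0833333° lon × 0.0416667° lat.
west -140.2500, east -140.1667.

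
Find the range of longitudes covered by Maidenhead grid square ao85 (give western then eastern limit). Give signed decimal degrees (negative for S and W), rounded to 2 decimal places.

-164.00, -162.00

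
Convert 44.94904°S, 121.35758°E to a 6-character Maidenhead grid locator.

Add 180° to longitude and 90° to latitude: 301.3576, 45.0510.
Field (20°×10°, letters A–R): 301.3576/20 → 15 → P, 45.0510/10 → 4 → E; chars PE.
Square (2°×1°, digits 0–9): 1.3576/2 → 0, 5.0510/1 → 5; chars 05.
Subsquare (5′×2.5′, letters a–x): 1.3576/0.0833333 → 16 → q, 0.0510/0.0416667 → 1 → b; chars qb.

PE05qb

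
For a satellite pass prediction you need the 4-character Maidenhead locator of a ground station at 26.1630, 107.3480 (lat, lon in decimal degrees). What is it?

OL36

Shift to the Maidenhead origin (180°W, 90°S): lon 287.35, lat 116.16.
Field (20°×10°, letters A–R): lon ⌊287.35/20⌋ = 14 → O; lat ⌊116.16/10⌋ = 11 → L.
Square (2°×1°, digits 0–9): lon ⌊7.35/2⌋ = 3; lat ⌊6.16/1⌋ = 6.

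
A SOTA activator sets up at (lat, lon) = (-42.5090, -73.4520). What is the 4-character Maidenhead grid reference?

FE37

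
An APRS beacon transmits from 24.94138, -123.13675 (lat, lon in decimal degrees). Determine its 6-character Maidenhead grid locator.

Add 180° to longitude and 90° to latitude: 56.8632, 114.9414.
Field (20°×10°, letters A–R): lon ⌊56.8632/20⌋ = 2 → C; lat ⌊114.9414/10⌋ = 11 → L.
Square (2°×1°, digits 0–9): lon ⌊16.8632/2⌋ = 8; lat ⌊4.9414/1⌋ = 4.
Subsquare (5′×2.5′, letters a–x): lon ⌊0.8632/0.0833333⌋ = 10 → k; lat ⌊0.9414/0.0416667⌋ = 22 → w.

CL84kw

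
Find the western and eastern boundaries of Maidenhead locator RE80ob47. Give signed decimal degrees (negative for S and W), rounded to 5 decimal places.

177.20000, 177.20833

Field R=17, E=4: +17·20° lon, +4·10° lat → SW at lon 160°, lat -50°.
Square 8, 0: +8·2° lon, +0·1° lat → SW at lon 176°, lat -50°.
Subsquare o=14, b=1: +14·0.0833333° lon, +1·0.0416667° lat → SW at lon 177.167°, lat -49.9583°.
Extended square 4, 7: +4·0.00833333° lon, +7·0.00416667° lat → SW at lon 177.2°, lat -49.9292°.
Cell spans 0.00833333° lon × 0.00416667° lat.
west 177.20000, east 177.20833.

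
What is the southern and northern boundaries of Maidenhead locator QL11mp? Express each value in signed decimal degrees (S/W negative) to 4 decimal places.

21.6250, 21.6667

Field Q=16, L=11: +16·20° lon, +11·10° lat → SW at lon 140°, lat 20°.
Square 1, 1: +1·2° lon, +1·1° lat → SW at lon 142°, lat 21°.
Subsquare m=12, p=15: +12·0.0833333° lon, +15·0.0416667° lat → SW at lon 143°, lat 21.625°.
Cell spans 0.0833333° lon × 0.0416667° lat.
south 21.6250, north 21.6667.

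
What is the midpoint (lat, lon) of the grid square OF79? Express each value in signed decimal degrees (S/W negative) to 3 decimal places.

Field O=14, F=5: +14·20° lon, +5·10° lat → SW at lon 100°, lat -40°.
Square 7, 9: +7·2° lon, +9·1° lat → SW at lon 114°, lat -31°.
Cell spans 2° lon × 1° lat. Centre is SW corner plus half of each.
latitude -30.500, longitude 115.000.

-30.500, 115.000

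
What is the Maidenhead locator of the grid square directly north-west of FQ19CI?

Longitude subsquare c = 2; −1 → 1 = b.
Latitude subsquare i = 8; +1 → 9 = j.

FQ19bj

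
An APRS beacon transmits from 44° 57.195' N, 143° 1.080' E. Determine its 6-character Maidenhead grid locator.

Shift to the Maidenhead origin (180°W, 90°S): lon 323.0180, lat 134.9532.
Field (20°×10°, letters A–R): lon ⌊323.0180/20⌋ = 16 → Q; lat ⌊134.9532/10⌋ = 13 → N.
Square (2°×1°, digits 0–9): lon ⌊3.0180/2⌋ = 1; lat ⌊4.9532/1⌋ = 4.
Subsquare (5′×2.5′, letters a–x): lon ⌊1.0180/0.0833333⌋ = 12 → m; lat ⌊0.9532/0.0416667⌋ = 22 → w.

QN14mw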